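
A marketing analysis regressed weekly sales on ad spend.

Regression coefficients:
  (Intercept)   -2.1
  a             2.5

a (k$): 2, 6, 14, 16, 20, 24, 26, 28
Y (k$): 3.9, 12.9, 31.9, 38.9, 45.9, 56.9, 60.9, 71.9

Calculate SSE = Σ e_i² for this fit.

a=2: Ŷ = -2.1 + 2.5·2 = 2.9; e = 3.9 − 2.9 = 1
a=6: Ŷ = -2.1 + 2.5·6 = 12.9; e = 12.9 − 12.9 = 0
a=14: Ŷ = -2.1 + 2.5·14 = 32.9; e = 31.9 − 32.9 = -1
a=16: Ŷ = -2.1 + 2.5·16 = 37.9; e = 38.9 − 37.9 = 1
a=20: Ŷ = -2.1 + 2.5·20 = 47.9; e = 45.9 − 47.9 = -2
a=24: Ŷ = -2.1 + 2.5·24 = 57.9; e = 56.9 − 57.9 = -1
a=26: Ŷ = -2.1 + 2.5·26 = 62.9; e = 60.9 − 62.9 = -2
a=28: Ŷ = -2.1 + 2.5·28 = 67.9; e = 71.9 − 67.9 = 4
SSE = 1 + 0 + 1 + 1 + 4 + 1 + 4 + 16 = 28

SSE = 28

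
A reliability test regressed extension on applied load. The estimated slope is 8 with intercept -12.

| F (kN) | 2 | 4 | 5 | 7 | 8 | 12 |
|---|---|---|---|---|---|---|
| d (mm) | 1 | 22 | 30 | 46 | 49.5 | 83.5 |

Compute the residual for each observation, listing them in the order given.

F=2: d̂ = -12 + 8·2 = 4; e = 1 − 4 = -3
F=4: d̂ = -12 + 8·4 = 20; e = 22 − 20 = 2
F=5: d̂ = -12 + 8·5 = 28; e = 30 − 28 = 2
F=7: d̂ = -12 + 8·7 = 44; e = 46 − 44 = 2
F=8: d̂ = -12 + 8·8 = 52; e = 49.5 − 52 = -2.5
F=12: d̂ = -12 + 8·12 = 84; e = 83.5 − 84 = -0.5

-3, 2, 2, 2, -2.5, -0.5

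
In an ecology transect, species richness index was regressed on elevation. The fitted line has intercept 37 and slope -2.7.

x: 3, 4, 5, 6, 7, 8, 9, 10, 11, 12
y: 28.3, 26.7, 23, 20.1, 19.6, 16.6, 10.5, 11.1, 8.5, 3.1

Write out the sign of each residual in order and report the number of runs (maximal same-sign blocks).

7 runs

x=3: ŷ = 37 − 2.7·3 = 28.9; r = 28.3 − 28.9 = -0.6
x=4: ŷ = 37 − 2.7·4 = 26.2; r = 26.7 − 26.2 = 0.5
x=5: ŷ = 37 − 2.7·5 = 23.5; r = 23 − 23.5 = -0.5
x=6: ŷ = 37 − 2.7·6 = 20.8; r = 20.1 − 20.8 = -0.7
x=7: ŷ = 37 − 2.7·7 = 18.1; r = 19.6 − 18.1 = 1.5
x=8: ŷ = 37 − 2.7·8 = 15.4; r = 16.6 − 15.4 = 1.2
x=9: ŷ = 37 − 2.7·9 = 12.7; r = 10.5 − 12.7 = -2.2
x=10: ŷ = 37 − 2.7·10 = 10; r = 11.1 − 10 = 1.1
x=11: ŷ = 37 − 2.7·11 = 7.3; r = 8.5 − 7.3 = 1.2
x=12: ŷ = 37 − 2.7·12 = 4.6; r = 3.1 − 4.6 = -1.5
Signs: − + − − + + − + + −
Runs: −×1, +×1, −×2, +×2, −×1, +×2, −×1 → 7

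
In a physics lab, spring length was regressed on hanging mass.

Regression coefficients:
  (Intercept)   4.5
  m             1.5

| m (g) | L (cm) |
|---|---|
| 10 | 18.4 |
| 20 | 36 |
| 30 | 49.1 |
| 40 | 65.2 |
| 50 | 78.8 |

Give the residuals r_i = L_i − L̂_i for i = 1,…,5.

m=10: L̂ = 4.5 + 1.5·10 = 19.5; r = 18.4 − 19.5 = -1.1
m=20: L̂ = 4.5 + 1.5·20 = 34.5; r = 36 − 34.5 = 1.5
m=30: L̂ = 4.5 + 1.5·30 = 49.5; r = 49.1 − 49.5 = -0.4
m=40: L̂ = 4.5 + 1.5·40 = 64.5; r = 65.2 − 64.5 = 0.7
m=50: L̂ = 4.5 + 1.5·50 = 79.5; r = 78.8 − 79.5 = -0.7

-1.1, 1.5, -0.4, 0.7, -0.7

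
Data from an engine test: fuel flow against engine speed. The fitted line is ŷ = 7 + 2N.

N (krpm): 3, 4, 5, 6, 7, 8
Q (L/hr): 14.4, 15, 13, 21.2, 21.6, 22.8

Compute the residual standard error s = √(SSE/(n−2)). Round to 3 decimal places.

N=3: ŷ = 7 + 2·3 = 13; e = 14.4 − 13 = 1.4
N=4: ŷ = 7 + 2·4 = 15; e = 15 − 15 = 0
N=5: ŷ = 7 + 2·5 = 17; e = 13 − 17 = -4
N=6: ŷ = 7 + 2·6 = 19; e = 21.2 − 19 = 2.2
N=7: ŷ = 7 + 2·7 = 21; e = 21.6 − 21 = 0.6
N=8: ŷ = 7 + 2·8 = 23; e = 22.8 − 23 = -0.2
SSE = 1.96 + 0 + 16 + 4.84 + 0.36 + 0.04 = 23.2
s = √(23.2/4) = √5.8 ≈ 2.408

s = 2.408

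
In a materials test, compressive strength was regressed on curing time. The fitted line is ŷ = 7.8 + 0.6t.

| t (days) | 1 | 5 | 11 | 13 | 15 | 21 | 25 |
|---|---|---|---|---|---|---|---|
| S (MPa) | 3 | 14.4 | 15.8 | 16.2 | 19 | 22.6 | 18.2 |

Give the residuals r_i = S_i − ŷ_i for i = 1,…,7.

-5.4, 3.6, 1.4, 0.6, 2.2, 2.2, -4.6

t=1: ŷ = 7.8 + 0.6·1 = 8.4; r = 3 − 8.4 = -5.4
t=5: ŷ = 7.8 + 0.6·5 = 10.8; r = 14.4 − 10.8 = 3.6
t=11: ŷ = 7.8 + 0.6·11 = 14.4; r = 15.8 − 14.4 = 1.4
t=13: ŷ = 7.8 + 0.6·13 = 15.6; r = 16.2 − 15.6 = 0.6
t=15: ŷ = 7.8 + 0.6·15 = 16.8; r = 19 − 16.8 = 2.2
t=21: ŷ = 7.8 + 0.6·21 = 20.4; r = 22.6 − 20.4 = 2.2
t=25: ŷ = 7.8 + 0.6·25 = 22.8; r = 18.2 − 22.8 = -4.6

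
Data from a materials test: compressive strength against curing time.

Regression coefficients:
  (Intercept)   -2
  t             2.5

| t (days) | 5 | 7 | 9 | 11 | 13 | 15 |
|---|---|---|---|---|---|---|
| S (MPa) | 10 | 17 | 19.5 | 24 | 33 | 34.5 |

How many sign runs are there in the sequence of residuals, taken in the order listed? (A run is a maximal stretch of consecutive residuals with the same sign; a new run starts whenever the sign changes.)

t=5: Ŝ = -2 + 2.5·5 = 10.5; e = 10 − 10.5 = -0.5
t=7: Ŝ = -2 + 2.5·7 = 15.5; e = 17 − 15.5 = 1.5
t=9: Ŝ = -2 + 2.5·9 = 20.5; e = 19.5 − 20.5 = -1
t=11: Ŝ = -2 + 2.5·11 = 25.5; e = 24 − 25.5 = -1.5
t=13: Ŝ = -2 + 2.5·13 = 30.5; e = 33 − 30.5 = 2.5
t=15: Ŝ = -2 + 2.5·15 = 35.5; e = 34.5 − 35.5 = -1
Signs: − + − − + −
Runs: −×1, +×1, −×2, +×1, −×1 → 5

5 runs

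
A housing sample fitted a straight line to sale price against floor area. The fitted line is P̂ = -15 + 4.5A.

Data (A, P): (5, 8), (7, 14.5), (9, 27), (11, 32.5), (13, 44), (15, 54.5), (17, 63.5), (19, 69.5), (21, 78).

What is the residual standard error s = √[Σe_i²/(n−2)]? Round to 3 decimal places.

s = 1.773

A=5: P̂ = -15 + 4.5·5 = 7.5; e = 8 − 7.5 = 0.5
A=7: P̂ = -15 + 4.5·7 = 16.5; e = 14.5 − 16.5 = -2
A=9: P̂ = -15 + 4.5·9 = 25.5; e = 27 − 25.5 = 1.5
A=11: P̂ = -15 + 4.5·11 = 34.5; e = 32.5 − 34.5 = -2
A=13: P̂ = -15 + 4.5·13 = 43.5; e = 44 − 43.5 = 0.5
A=15: P̂ = -15 + 4.5·15 = 52.5; e = 54.5 − 52.5 = 2
A=17: P̂ = -15 + 4.5·17 = 61.5; e = 63.5 − 61.5 = 2
A=19: P̂ = -15 + 4.5·19 = 70.5; e = 69.5 − 70.5 = -1
A=21: P̂ = -15 + 4.5·21 = 79.5; e = 78 − 79.5 = -1.5
SSE = 0.25 + 4 + 2.25 + 4 + 0.25 + 4 + 4 + 1 + 2.25 = 22
s = √(22/7) = √3.14286 ≈ 1.773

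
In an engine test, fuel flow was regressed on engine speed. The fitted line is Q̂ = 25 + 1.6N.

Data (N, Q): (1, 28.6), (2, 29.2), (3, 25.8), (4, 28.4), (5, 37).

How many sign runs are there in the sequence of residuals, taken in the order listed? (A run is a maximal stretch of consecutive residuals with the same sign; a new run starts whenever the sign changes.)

3 runs

N=1: Q̂ = 25 + 1.6·1 = 26.6; r = 28.6 − 26.6 = 2
N=2: Q̂ = 25 + 1.6·2 = 28.2; r = 29.2 − 28.2 = 1
N=3: Q̂ = 25 + 1.6·3 = 29.8; r = 25.8 − 29.8 = -4
N=4: Q̂ = 25 + 1.6·4 = 31.4; r = 28.4 − 31.4 = -3
N=5: Q̂ = 25 + 1.6·5 = 33; r = 37 − 33 = 4
Signs: + + − − +
Runs: +×2, −×2, +×1 → 3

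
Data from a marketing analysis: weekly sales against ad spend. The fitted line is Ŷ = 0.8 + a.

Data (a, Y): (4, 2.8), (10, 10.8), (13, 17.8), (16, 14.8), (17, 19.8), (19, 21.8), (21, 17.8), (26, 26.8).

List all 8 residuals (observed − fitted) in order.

a=4: Ŷ = 0.8 + 4 = 4.8; e = 2.8 − 4.8 = -2
a=10: Ŷ = 0.8 + 10 = 10.8; e = 10.8 − 10.8 = 0
a=13: Ŷ = 0.8 + 13 = 13.8; e = 17.8 − 13.8 = 4
a=16: Ŷ = 0.8 + 16 = 16.8; e = 14.8 − 16.8 = -2
a=17: Ŷ = 0.8 + 17 = 17.8; e = 19.8 − 17.8 = 2
a=19: Ŷ = 0.8 + 19 = 19.8; e = 21.8 − 19.8 = 2
a=21: Ŷ = 0.8 + 21 = 21.8; e = 17.8 − 21.8 = -4
a=26: Ŷ = 0.8 + 26 = 26.8; e = 26.8 − 26.8 = 0

-2, 0, 4, -2, 2, 2, -4, 0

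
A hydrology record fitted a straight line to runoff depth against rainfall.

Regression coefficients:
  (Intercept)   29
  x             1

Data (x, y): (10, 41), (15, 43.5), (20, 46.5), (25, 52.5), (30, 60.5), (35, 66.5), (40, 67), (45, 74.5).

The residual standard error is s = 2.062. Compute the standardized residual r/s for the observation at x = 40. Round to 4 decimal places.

-0.9699

ŷ = 29 + 40 = 69
r = 67 − 69 = -2
r/s = -2 / 2.062 = -0.9699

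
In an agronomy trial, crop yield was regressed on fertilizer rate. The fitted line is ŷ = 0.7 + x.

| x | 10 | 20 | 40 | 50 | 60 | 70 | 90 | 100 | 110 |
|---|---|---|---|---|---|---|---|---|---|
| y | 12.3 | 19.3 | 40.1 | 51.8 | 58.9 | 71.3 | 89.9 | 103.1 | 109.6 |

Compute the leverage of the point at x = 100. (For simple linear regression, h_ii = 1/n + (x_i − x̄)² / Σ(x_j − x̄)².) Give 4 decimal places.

x̄ = (10 + 20 + 40 + 50 + 60 + 70 + 90 + 100 + 110)/9 = 61.1111
Σ(x − x̄)² = 2612.35 + 1690.12 + 445.679 + 123.457 + 1.23457 + 79.0123 + 834.568 + 1512.35 + 2390.12 = 9688.89
h = 1/9 + (38.8889)²/9688.89 = 0.111111 + 0.156091 = 0.2672

h = 0.2672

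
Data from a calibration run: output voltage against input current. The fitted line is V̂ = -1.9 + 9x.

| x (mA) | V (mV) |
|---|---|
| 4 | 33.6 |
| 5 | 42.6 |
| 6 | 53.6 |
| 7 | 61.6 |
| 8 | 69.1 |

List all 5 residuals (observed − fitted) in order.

x=4: V̂ = -1.9 + 9·4 = 34.1; e = 33.6 − 34.1 = -0.5
x=5: V̂ = -1.9 + 9·5 = 43.1; e = 42.6 − 43.1 = -0.5
x=6: V̂ = -1.9 + 9·6 = 52.1; e = 53.6 − 52.1 = 1.5
x=7: V̂ = -1.9 + 9·7 = 61.1; e = 61.6 − 61.1 = 0.5
x=8: V̂ = -1.9 + 9·8 = 70.1; e = 69.1 − 70.1 = -1

-0.5, -0.5, 1.5, 0.5, -1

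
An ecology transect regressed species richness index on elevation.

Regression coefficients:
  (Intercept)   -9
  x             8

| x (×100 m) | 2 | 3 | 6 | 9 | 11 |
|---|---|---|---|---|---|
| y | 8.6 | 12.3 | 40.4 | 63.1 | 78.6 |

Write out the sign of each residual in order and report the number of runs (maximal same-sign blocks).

4 runs

x=2: ŷ = -9 + 8·2 = 7; r = 8.6 − 7 = 1.6
x=3: ŷ = -9 + 8·3 = 15; r = 12.3 − 15 = -2.7
x=6: ŷ = -9 + 8·6 = 39; r = 40.4 − 39 = 1.4
x=9: ŷ = -9 + 8·9 = 63; r = 63.1 − 63 = 0.1
x=11: ŷ = -9 + 8·11 = 79; r = 78.6 − 79 = -0.4
Signs: + − + + −
Runs: +×1, −×1, +×2, −×1 → 4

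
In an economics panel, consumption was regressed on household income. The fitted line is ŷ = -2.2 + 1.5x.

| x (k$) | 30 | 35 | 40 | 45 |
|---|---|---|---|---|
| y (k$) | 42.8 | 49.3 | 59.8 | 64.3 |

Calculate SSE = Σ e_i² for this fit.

x=30: ŷ = -2.2 + 1.5·30 = 42.8; e = 42.8 − 42.8 = 0
x=35: ŷ = -2.2 + 1.5·35 = 50.3; e = 49.3 − 50.3 = -1
x=40: ŷ = -2.2 + 1.5·40 = 57.8; e = 59.8 − 57.8 = 2
x=45: ŷ = -2.2 + 1.5·45 = 65.3; e = 64.3 − 65.3 = -1
SSE = 0 + 1 + 4 + 1 = 6

SSE = 6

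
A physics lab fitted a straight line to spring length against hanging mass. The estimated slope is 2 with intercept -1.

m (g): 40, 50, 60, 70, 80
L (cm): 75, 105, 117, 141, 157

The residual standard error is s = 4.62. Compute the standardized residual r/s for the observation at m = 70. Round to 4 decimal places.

L̂ = -1 + 2·70 = 139
r = 141 − 139 = 2
r/s = 2 / 4.62 = 0.4329

0.4329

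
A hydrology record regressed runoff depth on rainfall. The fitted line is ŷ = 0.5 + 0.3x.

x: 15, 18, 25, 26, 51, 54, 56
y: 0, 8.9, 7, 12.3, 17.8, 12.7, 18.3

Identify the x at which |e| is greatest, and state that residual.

x=15: ŷ = 0.5 + 0.3·15 = 5; e = 0 − 5 = -5
x=18: ŷ = 0.5 + 0.3·18 = 5.9; e = 8.9 − 5.9 = 3
x=25: ŷ = 0.5 + 0.3·25 = 8; e = 7 − 8 = -1
x=26: ŷ = 0.5 + 0.3·26 = 8.3; e = 12.3 − 8.3 = 4
x=51: ŷ = 0.5 + 0.3·51 = 15.8; e = 17.8 − 15.8 = 2
x=54: ŷ = 0.5 + 0.3·54 = 16.7; e = 12.7 − 16.7 = -4
x=56: ŷ = 0.5 + 0.3·56 = 17.3; e = 18.3 − 17.3 = 1
Largest |e| is 5 at x = 15, residual -5.

x = 15, e = -5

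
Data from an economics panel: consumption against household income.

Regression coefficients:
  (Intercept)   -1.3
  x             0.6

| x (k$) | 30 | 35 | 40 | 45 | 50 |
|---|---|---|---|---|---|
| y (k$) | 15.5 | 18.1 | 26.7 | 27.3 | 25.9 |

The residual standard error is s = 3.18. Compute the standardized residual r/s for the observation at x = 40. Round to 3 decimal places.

1.258

ŷ = -1.3 + 0.6·40 = 22.7
r = 26.7 − 22.7 = 4
r/s = 4 / 3.18 = 1.258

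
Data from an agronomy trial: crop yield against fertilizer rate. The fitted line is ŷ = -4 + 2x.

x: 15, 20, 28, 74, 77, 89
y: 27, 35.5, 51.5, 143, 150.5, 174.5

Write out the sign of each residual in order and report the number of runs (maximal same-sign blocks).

3 runs

x=15: ŷ = -4 + 2·15 = 26; r = 27 − 26 = 1
x=20: ŷ = -4 + 2·20 = 36; r = 35.5 − 36 = -0.5
x=28: ŷ = -4 + 2·28 = 52; r = 51.5 − 52 = -0.5
x=74: ŷ = -4 + 2·74 = 144; r = 143 − 144 = -1
x=77: ŷ = -4 + 2·77 = 150; r = 150.5 − 150 = 0.5
x=89: ŷ = -4 + 2·89 = 174; r = 174.5 − 174 = 0.5
Signs: + − − − + +
Runs: +×1, −×3, +×2 → 3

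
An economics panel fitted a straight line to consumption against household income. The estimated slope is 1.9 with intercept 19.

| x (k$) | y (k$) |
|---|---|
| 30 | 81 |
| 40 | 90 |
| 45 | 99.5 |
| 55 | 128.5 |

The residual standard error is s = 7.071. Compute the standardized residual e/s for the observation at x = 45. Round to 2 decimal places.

ŷ = 19 + 1.9·45 = 104.5
e = 99.5 − 104.5 = -5
e/s = -5 / 7.071 = -0.71

-0.71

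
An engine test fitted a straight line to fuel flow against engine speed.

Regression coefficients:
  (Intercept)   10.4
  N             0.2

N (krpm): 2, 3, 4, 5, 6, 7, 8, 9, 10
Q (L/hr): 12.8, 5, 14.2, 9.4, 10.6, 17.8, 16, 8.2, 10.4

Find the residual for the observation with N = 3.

Q̂ = 10.4 + 0.2·3 = 11
e = 5 − 11 = -6

e = -6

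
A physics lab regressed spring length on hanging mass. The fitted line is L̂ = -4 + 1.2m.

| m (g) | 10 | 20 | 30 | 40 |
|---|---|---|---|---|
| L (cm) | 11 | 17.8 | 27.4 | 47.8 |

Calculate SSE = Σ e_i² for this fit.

SSE = 49.44

m=10: L̂ = -4 + 1.2·10 = 8; e = 11 − 8 = 3
m=20: L̂ = -4 + 1.2·20 = 20; e = 17.8 − 20 = -2.2
m=30: L̂ = -4 + 1.2·30 = 32; e = 27.4 − 32 = -4.6
m=40: L̂ = -4 + 1.2·40 = 44; e = 47.8 − 44 = 3.8
SSE = 9 + 4.84 + 21.16 + 14.44 = 49.44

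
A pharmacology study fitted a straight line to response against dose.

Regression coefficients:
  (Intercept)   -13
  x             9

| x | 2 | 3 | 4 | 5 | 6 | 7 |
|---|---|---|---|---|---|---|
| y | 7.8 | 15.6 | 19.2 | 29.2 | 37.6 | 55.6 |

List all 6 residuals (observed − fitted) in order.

x=2: ŷ = -13 + 9·2 = 5; e = 7.8 − 5 = 2.8
x=3: ŷ = -13 + 9·3 = 14; e = 15.6 − 14 = 1.6
x=4: ŷ = -13 + 9·4 = 23; e = 19.2 − 23 = -3.8
x=5: ŷ = -13 + 9·5 = 32; e = 29.2 − 32 = -2.8
x=6: ŷ = -13 + 9·6 = 41; e = 37.6 − 41 = -3.4
x=7: ŷ = -13 + 9·7 = 50; e = 55.6 − 50 = 5.6

2.8, 1.6, -3.8, -2.8, -3.4, 5.6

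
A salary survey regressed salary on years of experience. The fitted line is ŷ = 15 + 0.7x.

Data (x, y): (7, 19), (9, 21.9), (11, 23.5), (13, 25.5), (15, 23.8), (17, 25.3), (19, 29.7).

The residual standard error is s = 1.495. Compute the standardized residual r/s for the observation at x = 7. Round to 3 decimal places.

-0.602

ŷ = 15 + 0.7·7 = 19.9
r = 19 − 19.9 = -0.9
r/s = -0.9 / 1.495 = -0.602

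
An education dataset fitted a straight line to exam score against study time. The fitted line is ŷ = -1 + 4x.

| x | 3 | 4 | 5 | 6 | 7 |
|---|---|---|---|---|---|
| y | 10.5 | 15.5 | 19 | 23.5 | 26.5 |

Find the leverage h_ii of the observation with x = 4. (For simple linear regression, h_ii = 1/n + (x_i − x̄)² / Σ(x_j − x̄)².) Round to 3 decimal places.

x̄ = (3 + 4 + 5 + 6 + 7)/5 = 5
Σ(x − x̄)² = 4 + 1 + 0 + 1 + 4 = 10
h = 1/5 + (-1)²/10 = 0.2 + 0.1 = 0.300

h = 0.300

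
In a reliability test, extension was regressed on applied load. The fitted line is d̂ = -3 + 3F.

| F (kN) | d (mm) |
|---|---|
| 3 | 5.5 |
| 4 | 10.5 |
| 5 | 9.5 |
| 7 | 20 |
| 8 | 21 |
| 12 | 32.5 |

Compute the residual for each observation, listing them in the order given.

F=3: d̂ = -3 + 3·3 = 6; r = 5.5 − 6 = -0.5
F=4: d̂ = -3 + 3·4 = 9; r = 10.5 − 9 = 1.5
F=5: d̂ = -3 + 3·5 = 12; r = 9.5 − 12 = -2.5
F=7: d̂ = -3 + 3·7 = 18; r = 20 − 18 = 2
F=8: d̂ = -3 + 3·8 = 21; r = 21 − 21 = 0
F=12: d̂ = -3 + 3·12 = 33; r = 32.5 − 33 = -0.5

-0.5, 1.5, -2.5, 2, 0, -0.5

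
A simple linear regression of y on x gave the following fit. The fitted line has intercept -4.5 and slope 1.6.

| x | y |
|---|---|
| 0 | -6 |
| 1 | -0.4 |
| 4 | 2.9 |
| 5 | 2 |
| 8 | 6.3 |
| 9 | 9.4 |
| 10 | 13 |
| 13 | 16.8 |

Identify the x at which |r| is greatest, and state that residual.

x = 1, r = 2.5

x=0: ŷ = -4.5 + 1.6·0 = -4.5; r = -6 − (-4.5) = -1.5
x=1: ŷ = -4.5 + 1.6·1 = -2.9; r = -0.4 − (-2.9) = 2.5
x=4: ŷ = -4.5 + 1.6·4 = 1.9; r = 2.9 − 1.9 = 1
x=5: ŷ = -4.5 + 1.6·5 = 3.5; r = 2 − 3.5 = -1.5
x=8: ŷ = -4.5 + 1.6·8 = 8.3; r = 6.3 − 8.3 = -2
x=9: ŷ = -4.5 + 1.6·9 = 9.9; r = 9.4 − 9.9 = -0.5
x=10: ŷ = -4.5 + 1.6·10 = 11.5; r = 13 − 11.5 = 1.5
x=13: ŷ = -4.5 + 1.6·13 = 16.3; r = 16.8 − 16.3 = 0.5
Largest |r| is 2.5 at x = 1, residual 2.5.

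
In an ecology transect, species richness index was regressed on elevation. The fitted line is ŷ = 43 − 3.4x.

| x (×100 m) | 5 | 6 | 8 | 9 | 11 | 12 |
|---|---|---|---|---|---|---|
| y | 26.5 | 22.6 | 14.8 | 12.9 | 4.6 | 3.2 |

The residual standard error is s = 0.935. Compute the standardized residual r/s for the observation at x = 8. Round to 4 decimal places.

ŷ = 43 − 3.4·8 = 15.8
r = 14.8 − 15.8 = -1
r/s = -1 / 0.935 = -1.0695

-1.0695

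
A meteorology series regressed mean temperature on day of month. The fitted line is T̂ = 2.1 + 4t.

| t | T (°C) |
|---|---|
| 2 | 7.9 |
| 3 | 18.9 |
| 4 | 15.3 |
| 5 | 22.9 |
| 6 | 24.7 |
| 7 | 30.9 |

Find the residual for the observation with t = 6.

T̂ = 2.1 + 4·6 = 26.1
e = 24.7 − 26.1 = -1.4

e = -1.4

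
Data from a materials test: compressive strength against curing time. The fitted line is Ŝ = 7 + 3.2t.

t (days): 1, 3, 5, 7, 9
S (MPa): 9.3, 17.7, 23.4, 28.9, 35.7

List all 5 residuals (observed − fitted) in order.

-0.9, 1.1, 0.4, -0.5, -0.1

t=1: Ŝ = 7 + 3.2·1 = 10.2; e = 9.3 − 10.2 = -0.9
t=3: Ŝ = 7 + 3.2·3 = 16.6; e = 17.7 − 16.6 = 1.1
t=5: Ŝ = 7 + 3.2·5 = 23; e = 23.4 − 23 = 0.4
t=7: Ŝ = 7 + 3.2·7 = 29.4; e = 28.9 − 29.4 = -0.5
t=9: Ŝ = 7 + 3.2·9 = 35.8; e = 35.7 − 35.8 = -0.1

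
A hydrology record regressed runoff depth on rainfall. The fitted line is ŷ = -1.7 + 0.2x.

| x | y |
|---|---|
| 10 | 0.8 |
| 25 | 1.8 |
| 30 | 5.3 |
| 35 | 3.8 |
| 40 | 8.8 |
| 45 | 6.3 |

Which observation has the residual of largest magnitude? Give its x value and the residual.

x=10: ŷ = -1.7 + 0.2·10 = 0.3; r = 0.8 − 0.3 = 0.5
x=25: ŷ = -1.7 + 0.2·25 = 3.3; r = 1.8 − 3.3 = -1.5
x=30: ŷ = -1.7 + 0.2·30 = 4.3; r = 5.3 − 4.3 = 1
x=35: ŷ = -1.7 + 0.2·35 = 5.3; r = 3.8 − 5.3 = -1.5
x=40: ŷ = -1.7 + 0.2·40 = 6.3; r = 8.8 − 6.3 = 2.5
x=45: ŷ = -1.7 + 0.2·45 = 7.3; r = 6.3 − 7.3 = -1
Largest |r| is 2.5 at x = 40, residual 2.5.

x = 40, r = 2.5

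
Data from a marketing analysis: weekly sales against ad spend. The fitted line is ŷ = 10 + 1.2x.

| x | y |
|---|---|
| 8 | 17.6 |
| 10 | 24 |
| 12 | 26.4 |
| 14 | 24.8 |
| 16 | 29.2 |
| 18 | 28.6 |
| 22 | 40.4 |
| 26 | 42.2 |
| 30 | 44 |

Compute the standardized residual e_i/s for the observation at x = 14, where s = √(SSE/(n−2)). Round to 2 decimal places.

-0.78

x=8: ŷ = 10 + 1.2·8 = 19.6; e = 17.6 − 19.6 = -2
x=10: ŷ = 10 + 1.2·10 = 22; e = 24 − 22 = 2
x=12: ŷ = 10 + 1.2·12 = 24.4; e = 26.4 − 24.4 = 2
x=14: ŷ = 10 + 1.2·14 = 26.8; e = 24.8 − 26.8 = -2
x=16: ŷ = 10 + 1.2·16 = 29.2; e = 29.2 − 29.2 = 0
x=18: ŷ = 10 + 1.2·18 = 31.6; e = 28.6 − 31.6 = -3
x=22: ŷ = 10 + 1.2·22 = 36.4; e = 40.4 − 36.4 = 4
x=26: ŷ = 10 + 1.2·26 = 41.2; e = 42.2 − 41.2 = 1
x=30: ŷ = 10 + 1.2·30 = 46; e = 44 − 46 = -2
SSE = 4 + 4 + 4 + 4 + 0 + 9 + 16 + 1 + 4 = 46
s = √(46/7) = 2.56348
e/s = -2 / 2.56348 = -0.78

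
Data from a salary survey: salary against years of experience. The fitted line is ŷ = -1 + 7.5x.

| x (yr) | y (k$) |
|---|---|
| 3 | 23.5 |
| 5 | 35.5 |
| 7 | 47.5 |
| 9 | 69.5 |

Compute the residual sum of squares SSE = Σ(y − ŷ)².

x=3: ŷ = -1 + 7.5·3 = 21.5; e = 23.5 − 21.5 = 2
x=5: ŷ = -1 + 7.5·5 = 36.5; e = 35.5 − 36.5 = -1
x=7: ŷ = -1 + 7.5·7 = 51.5; e = 47.5 − 51.5 = -4
x=9: ŷ = -1 + 7.5·9 = 66.5; e = 69.5 − 66.5 = 3
SSE = 4 + 1 + 16 + 9 = 30

SSE = 30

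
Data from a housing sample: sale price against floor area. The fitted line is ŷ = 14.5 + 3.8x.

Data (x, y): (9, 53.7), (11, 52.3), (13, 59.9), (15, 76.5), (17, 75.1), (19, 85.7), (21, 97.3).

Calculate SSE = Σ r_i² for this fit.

x=9: ŷ = 14.5 + 3.8·9 = 48.7; r = 53.7 − 48.7 = 5
x=11: ŷ = 14.5 + 3.8·11 = 56.3; r = 52.3 − 56.3 = -4
x=13: ŷ = 14.5 + 3.8·13 = 63.9; r = 59.9 − 63.9 = -4
x=15: ŷ = 14.5 + 3.8·15 = 71.5; r = 76.5 − 71.5 = 5
x=17: ŷ = 14.5 + 3.8·17 = 79.1; r = 75.1 − 79.1 = -4
x=19: ŷ = 14.5 + 3.8·19 = 86.7; r = 85.7 − 86.7 = -1
x=21: ŷ = 14.5 + 3.8·21 = 94.3; r = 97.3 − 94.3 = 3
SSE = 25 + 16 + 16 + 25 + 16 + 1 + 9 = 108

SSE = 108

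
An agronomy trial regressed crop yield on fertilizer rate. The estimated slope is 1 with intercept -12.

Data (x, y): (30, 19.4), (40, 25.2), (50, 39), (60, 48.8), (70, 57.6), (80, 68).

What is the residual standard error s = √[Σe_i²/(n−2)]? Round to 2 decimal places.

x=30: ŷ = -12 + 30 = 18; e = 19.4 − 18 = 1.4
x=40: ŷ = -12 + 40 = 28; e = 25.2 − 28 = -2.8
x=50: ŷ = -12 + 50 = 38; e = 39 − 38 = 1
x=60: ŷ = -12 + 60 = 48; e = 48.8 − 48 = 0.8
x=70: ŷ = -12 + 70 = 58; e = 57.6 − 58 = -0.4
x=80: ŷ = -12 + 80 = 68; e = 68 − 68 = 0
SSE = 1.96 + 7.84 + 1 + 0.64 + 0.16 + 0 = 11.6
s = √(11.6/4) = √2.9 ≈ 1.70

s = 1.70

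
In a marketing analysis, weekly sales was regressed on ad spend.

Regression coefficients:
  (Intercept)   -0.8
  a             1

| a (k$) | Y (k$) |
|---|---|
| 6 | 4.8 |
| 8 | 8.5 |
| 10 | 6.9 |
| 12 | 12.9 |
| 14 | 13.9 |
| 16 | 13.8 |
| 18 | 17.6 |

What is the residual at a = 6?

r = -0.4

ŷ = -0.8 + 6 = 5.2
r = 4.8 − 5.2 = -0.4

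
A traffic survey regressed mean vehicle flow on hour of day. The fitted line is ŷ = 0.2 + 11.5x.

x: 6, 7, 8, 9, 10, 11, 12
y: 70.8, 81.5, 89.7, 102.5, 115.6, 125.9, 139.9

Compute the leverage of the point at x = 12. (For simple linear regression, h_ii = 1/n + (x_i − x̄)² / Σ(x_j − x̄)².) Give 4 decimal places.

h = 0.4643

x̄ = (6 + 7 + 8 + 9 + 10 + 11 + 12)/7 = 9
Σ(x − x̄)² = 9 + 4 + 1 + 0 + 1 + 4 + 9 = 28
h = 1/7 + (3)²/28 = 0.142857 + 0.321429 = 0.4643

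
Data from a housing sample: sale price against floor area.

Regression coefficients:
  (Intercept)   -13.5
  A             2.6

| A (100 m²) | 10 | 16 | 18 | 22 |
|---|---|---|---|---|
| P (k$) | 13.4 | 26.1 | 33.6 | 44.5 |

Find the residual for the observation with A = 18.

r = 0.3

P̂ = -13.5 + 2.6·18 = 33.3
r = 33.6 − 33.3 = 0.3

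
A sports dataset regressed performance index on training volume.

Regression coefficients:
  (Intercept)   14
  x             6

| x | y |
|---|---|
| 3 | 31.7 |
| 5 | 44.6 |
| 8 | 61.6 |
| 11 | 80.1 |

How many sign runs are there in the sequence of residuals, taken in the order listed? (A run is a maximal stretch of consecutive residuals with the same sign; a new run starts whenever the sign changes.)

4 runs

x=3: ŷ = 14 + 6·3 = 32; r = 31.7 − 32 = -0.3
x=5: ŷ = 14 + 6·5 = 44; r = 44.6 − 44 = 0.6
x=8: ŷ = 14 + 6·8 = 62; r = 61.6 − 62 = -0.4
x=11: ŷ = 14 + 6·11 = 80; r = 80.1 − 80 = 0.1
Signs: − + − +
Runs: −×1, +×1, −×1, +×1 → 4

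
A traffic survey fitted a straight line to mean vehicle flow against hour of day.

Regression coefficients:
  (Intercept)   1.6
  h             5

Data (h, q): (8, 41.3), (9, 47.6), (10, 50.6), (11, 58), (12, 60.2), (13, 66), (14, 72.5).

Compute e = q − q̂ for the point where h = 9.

q̂ = 1.6 + 5·9 = 46.6
e = 47.6 − 46.6 = 1

e = 1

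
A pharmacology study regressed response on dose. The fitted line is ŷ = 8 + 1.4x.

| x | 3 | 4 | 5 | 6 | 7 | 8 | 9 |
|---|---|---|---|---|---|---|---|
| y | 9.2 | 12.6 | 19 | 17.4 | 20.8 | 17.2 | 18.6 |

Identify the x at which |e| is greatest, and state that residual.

x = 5, e = 4

x=3: ŷ = 8 + 1.4·3 = 12.2; e = 9.2 − 12.2 = -3
x=4: ŷ = 8 + 1.4·4 = 13.6; e = 12.6 − 13.6 = -1
x=5: ŷ = 8 + 1.4·5 = 15; e = 19 − 15 = 4
x=6: ŷ = 8 + 1.4·6 = 16.4; e = 17.4 − 16.4 = 1
x=7: ŷ = 8 + 1.4·7 = 17.8; e = 20.8 − 17.8 = 3
x=8: ŷ = 8 + 1.4·8 = 19.2; e = 17.2 − 19.2 = -2
x=9: ŷ = 8 + 1.4·9 = 20.6; e = 18.6 − 20.6 = -2
Largest |e| is 4 at x = 5, residual 4.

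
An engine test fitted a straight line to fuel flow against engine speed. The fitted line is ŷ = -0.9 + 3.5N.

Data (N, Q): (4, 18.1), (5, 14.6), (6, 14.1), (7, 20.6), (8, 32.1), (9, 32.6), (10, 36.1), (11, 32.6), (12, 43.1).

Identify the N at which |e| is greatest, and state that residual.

N = 6, e = -6

N=4: ŷ = -0.9 + 3.5·4 = 13.1; e = 18.1 − 13.1 = 5
N=5: ŷ = -0.9 + 3.5·5 = 16.6; e = 14.6 − 16.6 = -2
N=6: ŷ = -0.9 + 3.5·6 = 20.1; e = 14.1 − 20.1 = -6
N=7: ŷ = -0.9 + 3.5·7 = 23.6; e = 20.6 − 23.6 = -3
N=8: ŷ = -0.9 + 3.5·8 = 27.1; e = 32.1 − 27.1 = 5
N=9: ŷ = -0.9 + 3.5·9 = 30.6; e = 32.6 − 30.6 = 2
N=10: ŷ = -0.9 + 3.5·10 = 34.1; e = 36.1 − 34.1 = 2
N=11: ŷ = -0.9 + 3.5·11 = 37.6; e = 32.6 − 37.6 = -5
N=12: ŷ = -0.9 + 3.5·12 = 41.1; e = 43.1 − 41.1 = 2
Largest |e| is 6 at N = 6, residual -6.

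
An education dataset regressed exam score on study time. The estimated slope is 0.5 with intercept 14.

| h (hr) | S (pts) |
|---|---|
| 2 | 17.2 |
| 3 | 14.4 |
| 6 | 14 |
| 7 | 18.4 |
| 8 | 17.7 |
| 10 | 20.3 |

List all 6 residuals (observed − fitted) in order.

h=2: Ŝ = 14 + 0.5·2 = 15; e = 17.2 − 15 = 2.2
h=3: Ŝ = 14 + 0.5·3 = 15.5; e = 14.4 − 15.5 = -1.1
h=6: Ŝ = 14 + 0.5·6 = 17; e = 14 − 17 = -3
h=7: Ŝ = 14 + 0.5·7 = 17.5; e = 18.4 − 17.5 = 0.9
h=8: Ŝ = 14 + 0.5·8 = 18; e = 17.7 − 18 = -0.3
h=10: Ŝ = 14 + 0.5·10 = 19; e = 20.3 − 19 = 1.3

2.2, -1.1, -3, 0.9, -0.3, 1.3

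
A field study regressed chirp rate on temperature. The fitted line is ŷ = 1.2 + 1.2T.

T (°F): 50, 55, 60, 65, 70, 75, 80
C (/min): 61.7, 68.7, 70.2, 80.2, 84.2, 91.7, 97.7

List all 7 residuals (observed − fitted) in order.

0.5, 1.5, -3, 1, -1, 0.5, 0.5

T=50: ŷ = 1.2 + 1.2·50 = 61.2; r = 61.7 − 61.2 = 0.5
T=55: ŷ = 1.2 + 1.2·55 = 67.2; r = 68.7 − 67.2 = 1.5
T=60: ŷ = 1.2 + 1.2·60 = 73.2; r = 70.2 − 73.2 = -3
T=65: ŷ = 1.2 + 1.2·65 = 79.2; r = 80.2 − 79.2 = 1
T=70: ŷ = 1.2 + 1.2·70 = 85.2; r = 84.2 − 85.2 = -1
T=75: ŷ = 1.2 + 1.2·75 = 91.2; r = 91.7 − 91.2 = 0.5
T=80: ŷ = 1.2 + 1.2·80 = 97.2; r = 97.7 − 97.2 = 0.5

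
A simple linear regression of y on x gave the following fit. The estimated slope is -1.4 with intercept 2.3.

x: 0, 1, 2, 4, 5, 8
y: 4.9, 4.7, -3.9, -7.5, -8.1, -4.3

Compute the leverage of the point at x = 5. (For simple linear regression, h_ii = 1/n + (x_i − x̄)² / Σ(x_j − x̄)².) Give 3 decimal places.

h = 0.231

x̄ = (0 + 1 + 2 + 4 + 5 + 8)/6 = 3.33333
Σ(x − x̄)² = 11.1111 + 5.44444 + 1.77778 + 0.444444 + 2.77778 + 21.7778 = 43.3333
h = 1/6 + (1.66667)²/43.3333 = 0.166667 + 0.0641026 = 0.231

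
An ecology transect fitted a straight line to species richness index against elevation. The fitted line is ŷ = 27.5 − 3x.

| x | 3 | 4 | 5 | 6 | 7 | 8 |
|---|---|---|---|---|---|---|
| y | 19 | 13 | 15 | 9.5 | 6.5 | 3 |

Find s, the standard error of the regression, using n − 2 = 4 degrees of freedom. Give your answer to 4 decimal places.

x=3: ŷ = 27.5 − 3·3 = 18.5; e = 19 − 18.5 = 0.5
x=4: ŷ = 27.5 − 3·4 = 15.5; e = 13 − 15.5 = -2.5
x=5: ŷ = 27.5 − 3·5 = 12.5; e = 15 − 12.5 = 2.5
x=6: ŷ = 27.5 − 3·6 = 9.5; e = 9.5 − 9.5 = 0
x=7: ŷ = 27.5 − 3·7 = 6.5; e = 6.5 − 6.5 = 0
x=8: ŷ = 27.5 − 3·8 = 3.5; e = 3 − 3.5 = -0.5
SSE = 0.25 + 6.25 + 6.25 + 0 + 0 + 0.25 = 13
s = √(13/4) = √3.25 ≈ 1.8028

s = 1.8028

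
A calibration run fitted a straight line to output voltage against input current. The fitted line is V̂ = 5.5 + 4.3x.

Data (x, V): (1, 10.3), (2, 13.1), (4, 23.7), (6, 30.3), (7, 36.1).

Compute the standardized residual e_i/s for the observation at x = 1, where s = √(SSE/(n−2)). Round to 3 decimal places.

0.463

x=1: V̂ = 5.5 + 4.3·1 = 9.8; e = 10.3 − 9.8 = 0.5
x=2: V̂ = 5.5 + 4.3·2 = 14.1; e = 13.1 − 14.1 = -1
x=4: V̂ = 5.5 + 4.3·4 = 22.7; e = 23.7 − 22.7 = 1
x=6: V̂ = 5.5 + 4.3·6 = 31.3; e = 30.3 − 31.3 = -1
x=7: V̂ = 5.5 + 4.3·7 = 35.6; e = 36.1 − 35.6 = 0.5
SSE = 0.25 + 1 + 1 + 1 + 0.25 = 3.5
s = √(3.5/3) = 1.08012
e/s = 0.5 / 1.08012 = 0.463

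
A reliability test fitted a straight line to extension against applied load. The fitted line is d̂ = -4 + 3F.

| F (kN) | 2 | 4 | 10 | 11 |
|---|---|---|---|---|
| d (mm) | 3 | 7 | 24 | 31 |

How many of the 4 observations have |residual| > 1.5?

F=2: d̂ = -4 + 3·2 = 2; e = 3 − 2 = 1
F=4: d̂ = -4 + 3·4 = 8; e = 7 − 8 = -1
F=10: d̂ = -4 + 3·10 = 26; e = 24 − 26 = -2
F=11: d̂ = -4 + 3·11 = 29; e = 31 − 29 = 2
|e| > 1.5: F=10 (|e|=2), F=11 (|e|=2) → 2

2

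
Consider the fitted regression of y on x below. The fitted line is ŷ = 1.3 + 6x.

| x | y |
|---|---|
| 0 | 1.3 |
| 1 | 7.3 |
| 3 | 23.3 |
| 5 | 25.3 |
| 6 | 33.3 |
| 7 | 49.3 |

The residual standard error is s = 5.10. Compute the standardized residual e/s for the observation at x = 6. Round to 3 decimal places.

-0.784

ŷ = 1.3 + 6·6 = 37.3
e = 33.3 − 37.3 = -4
e/s = -4 / 5.10 = -0.784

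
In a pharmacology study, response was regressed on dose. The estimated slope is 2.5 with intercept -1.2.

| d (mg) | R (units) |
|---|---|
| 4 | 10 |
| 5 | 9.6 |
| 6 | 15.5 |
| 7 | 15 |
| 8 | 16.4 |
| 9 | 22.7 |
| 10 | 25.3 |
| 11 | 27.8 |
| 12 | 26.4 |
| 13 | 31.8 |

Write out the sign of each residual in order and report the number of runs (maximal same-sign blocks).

d=4: R̂ = -1.2 + 2.5·4 = 8.8; e = 10 − 8.8 = 1.2
d=5: R̂ = -1.2 + 2.5·5 = 11.3; e = 9.6 − 11.3 = -1.7
d=6: R̂ = -1.2 + 2.5·6 = 13.8; e = 15.5 − 13.8 = 1.7
d=7: R̂ = -1.2 + 2.5·7 = 16.3; e = 15 − 16.3 = -1.3
d=8: R̂ = -1.2 + 2.5·8 = 18.8; e = 16.4 − 18.8 = -2.4
d=9: R̂ = -1.2 + 2.5·9 = 21.3; e = 22.7 − 21.3 = 1.4
d=10: R̂ = -1.2 + 2.5·10 = 23.8; e = 25.3 − 23.8 = 1.5
d=11: R̂ = -1.2 + 2.5·11 = 26.3; e = 27.8 − 26.3 = 1.5
d=12: R̂ = -1.2 + 2.5·12 = 28.8; e = 26.4 − 28.8 = -2.4
d=13: R̂ = -1.2 + 2.5·13 = 31.3; e = 31.8 − 31.3 = 0.5
Signs: + − + − − + + + − +
Runs: +×1, −×1, +×1, −×2, +×3, −×1, +×1 → 7

7 runs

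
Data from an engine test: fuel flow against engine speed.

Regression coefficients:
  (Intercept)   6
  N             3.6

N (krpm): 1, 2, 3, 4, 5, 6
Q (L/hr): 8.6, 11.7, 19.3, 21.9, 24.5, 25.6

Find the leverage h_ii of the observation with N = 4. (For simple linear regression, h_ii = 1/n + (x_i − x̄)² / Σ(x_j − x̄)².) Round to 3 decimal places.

N̄ = (1 + 2 + 3 + 4 + 5 + 6)/6 = 3.5
Σ(N − N̄)² = 6.25 + 2.25 + 0.25 + 0.25 + 2.25 + 6.25 = 17.5
h = 1/6 + (0.5)²/17.5 = 0.166667 + 0.0142857 = 0.181

h = 0.181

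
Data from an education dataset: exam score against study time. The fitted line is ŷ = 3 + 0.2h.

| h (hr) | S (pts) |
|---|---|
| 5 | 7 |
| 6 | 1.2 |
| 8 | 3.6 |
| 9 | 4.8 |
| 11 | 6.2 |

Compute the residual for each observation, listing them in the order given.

3, -3, -1, 0, 1

h=5: ŷ = 3 + 0.2·5 = 4; r = 7 − 4 = 3
h=6: ŷ = 3 + 0.2·6 = 4.2; r = 1.2 − 4.2 = -3
h=8: ŷ = 3 + 0.2·8 = 4.6; r = 3.6 − 4.6 = -1
h=9: ŷ = 3 + 0.2·9 = 4.8; r = 4.8 − 4.8 = 0
h=11: ŷ = 3 + 0.2·11 = 5.2; r = 6.2 − 5.2 = 1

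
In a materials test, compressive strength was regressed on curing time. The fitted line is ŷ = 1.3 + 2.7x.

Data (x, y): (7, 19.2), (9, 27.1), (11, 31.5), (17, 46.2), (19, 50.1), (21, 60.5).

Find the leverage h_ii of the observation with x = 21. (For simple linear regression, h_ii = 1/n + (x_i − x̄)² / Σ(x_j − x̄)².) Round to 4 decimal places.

x̄ = (7 + 9 + 11 + 17 + 19 + 21)/6 = 14
Σ(x − x̄)² = 49 + 25 + 9 + 9 + 25 + 49 = 166
h = 1/6 + (7)²/166 = 0.166667 + 0.295181 = 0.4618

h = 0.4618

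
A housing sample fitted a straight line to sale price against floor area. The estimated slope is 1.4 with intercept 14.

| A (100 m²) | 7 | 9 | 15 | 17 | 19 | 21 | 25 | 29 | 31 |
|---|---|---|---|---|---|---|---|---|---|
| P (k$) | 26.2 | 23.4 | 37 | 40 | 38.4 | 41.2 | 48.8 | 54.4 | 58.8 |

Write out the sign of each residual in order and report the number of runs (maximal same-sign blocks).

5 runs

A=7: P̂ = 14 + 1.4·7 = 23.8; r = 26.2 − 23.8 = 2.4
A=9: P̂ = 14 + 1.4·9 = 26.6; r = 23.4 − 26.6 = -3.2
A=15: P̂ = 14 + 1.4·15 = 35; r = 37 − 35 = 2
A=17: P̂ = 14 + 1.4·17 = 37.8; r = 40 − 37.8 = 2.2
A=19: P̂ = 14 + 1.4·19 = 40.6; r = 38.4 − 40.6 = -2.2
A=21: P̂ = 14 + 1.4·21 = 43.4; r = 41.2 − 43.4 = -2.2
A=25: P̂ = 14 + 1.4·25 = 49; r = 48.8 − 49 = -0.2
A=29: P̂ = 14 + 1.4·29 = 54.6; r = 54.4 − 54.6 = -0.2
A=31: P̂ = 14 + 1.4·31 = 57.4; r = 58.8 − 57.4 = 1.4
Signs: + − + + − − − − +
Runs: +×1, −×1, +×2, −×4, +×1 → 5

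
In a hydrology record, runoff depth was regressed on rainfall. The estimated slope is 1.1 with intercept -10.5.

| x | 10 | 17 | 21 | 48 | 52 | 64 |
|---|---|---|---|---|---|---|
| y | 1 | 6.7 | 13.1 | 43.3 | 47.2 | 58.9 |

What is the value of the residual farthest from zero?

x=10: ŷ = -10.5 + 1.1·10 = 0.5; e = 1 − 0.5 = 0.5
x=17: ŷ = -10.5 + 1.1·17 = 8.2; e = 6.7 − 8.2 = -1.5
x=21: ŷ = -10.5 + 1.1·21 = 12.6; e = 13.1 − 12.6 = 0.5
x=48: ŷ = -10.5 + 1.1·48 = 42.3; e = 43.3 − 42.3 = 1
x=52: ŷ = -10.5 + 1.1·52 = 46.7; e = 47.2 − 46.7 = 0.5
x=64: ŷ = -10.5 + 1.1·64 = 59.9; e = 58.9 − 59.9 = -1
Largest |e| is 1.5 at x = 17, residual -1.5.

e = -1.5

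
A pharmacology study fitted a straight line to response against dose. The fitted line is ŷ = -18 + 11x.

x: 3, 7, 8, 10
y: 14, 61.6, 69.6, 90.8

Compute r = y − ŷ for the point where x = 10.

ŷ = -18 + 11·10 = 92
r = 90.8 − 92 = -1.2

r = -1.2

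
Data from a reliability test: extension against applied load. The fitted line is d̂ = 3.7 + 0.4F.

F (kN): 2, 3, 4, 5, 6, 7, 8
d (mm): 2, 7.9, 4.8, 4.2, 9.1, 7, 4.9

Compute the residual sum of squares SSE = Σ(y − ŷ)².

SSE = 31

F=2: d̂ = 3.7 + 0.4·2 = 4.5; r = 2 − 4.5 = -2.5
F=3: d̂ = 3.7 + 0.4·3 = 4.9; r = 7.9 − 4.9 = 3
F=4: d̂ = 3.7 + 0.4·4 = 5.3; r = 4.8 − 5.3 = -0.5
F=5: d̂ = 3.7 + 0.4·5 = 5.7; r = 4.2 − 5.7 = -1.5
F=6: d̂ = 3.7 + 0.4·6 = 6.1; r = 9.1 − 6.1 = 3
F=7: d̂ = 3.7 + 0.4·7 = 6.5; r = 7 − 6.5 = 0.5
F=8: d̂ = 3.7 + 0.4·8 = 6.9; r = 4.9 − 6.9 = -2
SSE = 6.25 + 9 + 0.25 + 2.25 + 9 + 0.25 + 4 = 31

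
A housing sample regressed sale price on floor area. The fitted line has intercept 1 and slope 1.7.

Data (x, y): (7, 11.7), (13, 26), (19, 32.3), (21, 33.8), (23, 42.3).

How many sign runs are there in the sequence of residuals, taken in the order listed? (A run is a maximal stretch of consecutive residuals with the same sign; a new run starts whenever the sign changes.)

4 runs

x=7: ŷ = 1 + 1.7·7 = 12.9; r = 11.7 − 12.9 = -1.2
x=13: ŷ = 1 + 1.7·13 = 23.1; r = 26 − 23.1 = 2.9
x=19: ŷ = 1 + 1.7·19 = 33.3; r = 32.3 − 33.3 = -1
x=21: ŷ = 1 + 1.7·21 = 36.7; r = 33.8 − 36.7 = -2.9
x=23: ŷ = 1 + 1.7·23 = 40.1; r = 42.3 − 40.1 = 2.2
Signs: − + − − +
Runs: −×1, +×1, −×2, +×1 → 4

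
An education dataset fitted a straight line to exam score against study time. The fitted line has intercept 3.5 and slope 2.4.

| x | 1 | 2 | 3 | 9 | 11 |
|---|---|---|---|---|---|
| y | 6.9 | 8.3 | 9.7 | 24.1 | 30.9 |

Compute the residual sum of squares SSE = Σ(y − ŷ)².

SSE = 4

x=1: ŷ = 3.5 + 2.4·1 = 5.9; e = 6.9 − 5.9 = 1
x=2: ŷ = 3.5 + 2.4·2 = 8.3; e = 8.3 − 8.3 = 0
x=3: ŷ = 3.5 + 2.4·3 = 10.7; e = 9.7 − 10.7 = -1
x=9: ŷ = 3.5 + 2.4·9 = 25.1; e = 24.1 − 25.1 = -1
x=11: ŷ = 3.5 + 2.4·11 = 29.9; e = 30.9 − 29.9 = 1
SSE = 1 + 0 + 1 + 1 + 1 = 4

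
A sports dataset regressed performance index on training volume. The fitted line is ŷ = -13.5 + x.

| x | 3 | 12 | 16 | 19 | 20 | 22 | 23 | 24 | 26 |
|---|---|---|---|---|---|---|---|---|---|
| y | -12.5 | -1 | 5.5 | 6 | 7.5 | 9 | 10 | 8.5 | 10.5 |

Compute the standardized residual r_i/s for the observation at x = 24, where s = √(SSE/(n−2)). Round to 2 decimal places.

x=3: ŷ = -13.5 + 3 = -10.5; r = -12.5 − (-10.5) = -2
x=12: ŷ = -13.5 + 12 = -1.5; r = -1 − (-1.5) = 0.5
x=16: ŷ = -13.5 + 16 = 2.5; r = 5.5 − 2.5 = 3
x=19: ŷ = -13.5 + 19 = 5.5; r = 6 − 5.5 = 0.5
x=20: ŷ = -13.5 + 20 = 6.5; r = 7.5 − 6.5 = 1
x=22: ŷ = -13.5 + 22 = 8.5; r = 9 − 8.5 = 0.5
x=23: ŷ = -13.5 + 23 = 9.5; r = 10 − 9.5 = 0.5
x=24: ŷ = -13.5 + 24 = 10.5; r = 8.5 − 10.5 = -2
x=26: ŷ = -13.5 + 26 = 12.5; r = 10.5 − 12.5 = -2
SSE = 4 + 0.25 + 9 + 0.25 + 1 + 0.25 + 0.25 + 4 + 4 = 23
s = √(23/7) = 1.81265
r/s = -2 / 1.81265 = -1.10

-1.10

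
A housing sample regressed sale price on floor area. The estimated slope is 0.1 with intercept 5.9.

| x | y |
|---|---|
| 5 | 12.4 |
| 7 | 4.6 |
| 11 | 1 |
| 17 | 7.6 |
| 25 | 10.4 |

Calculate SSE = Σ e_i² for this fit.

x=5: ŷ = 5.9 + 0.1·5 = 6.4; e = 12.4 − 6.4 = 6
x=7: ŷ = 5.9 + 0.1·7 = 6.6; e = 4.6 − 6.6 = -2
x=11: ŷ = 5.9 + 0.1·11 = 7; e = 1 − 7 = -6
x=17: ŷ = 5.9 + 0.1·17 = 7.6; e = 7.6 − 7.6 = 0
x=25: ŷ = 5.9 + 0.1·25 = 8.4; e = 10.4 − 8.4 = 2
SSE = 36 + 4 + 36 + 0 + 4 = 80

SSE = 80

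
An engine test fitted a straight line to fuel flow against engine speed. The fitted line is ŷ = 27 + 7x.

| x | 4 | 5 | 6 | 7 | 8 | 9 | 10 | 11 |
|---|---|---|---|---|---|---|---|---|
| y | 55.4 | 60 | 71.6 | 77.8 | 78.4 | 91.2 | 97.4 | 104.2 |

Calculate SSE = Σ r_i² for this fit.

SSE = 36.96

x=4: ŷ = 27 + 7·4 = 55; r = 55.4 − 55 = 0.4
x=5: ŷ = 27 + 7·5 = 62; r = 60 − 62 = -2
x=6: ŷ = 27 + 7·6 = 69; r = 71.6 − 69 = 2.6
x=7: ŷ = 27 + 7·7 = 76; r = 77.8 − 76 = 1.8
x=8: ŷ = 27 + 7·8 = 83; r = 78.4 − 83 = -4.6
x=9: ŷ = 27 + 7·9 = 90; r = 91.2 − 90 = 1.2
x=10: ŷ = 27 + 7·10 = 97; r = 97.4 − 97 = 0.4
x=11: ŷ = 27 + 7·11 = 104; r = 104.2 − 104 = 0.2
SSE = 0.16 + 4 + 6.76 + 3.24 + 21.16 + 1.44 + 0.16 + 0.04 = 36.96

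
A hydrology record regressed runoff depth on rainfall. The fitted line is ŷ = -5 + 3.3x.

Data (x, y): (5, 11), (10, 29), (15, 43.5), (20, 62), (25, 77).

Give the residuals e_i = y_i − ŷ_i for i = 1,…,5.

x=5: ŷ = -5 + 3.3·5 = 11.5; e = 11 − 11.5 = -0.5
x=10: ŷ = -5 + 3.3·10 = 28; e = 29 − 28 = 1
x=15: ŷ = -5 + 3.3·15 = 44.5; e = 43.5 − 44.5 = -1
x=20: ŷ = -5 + 3.3·20 = 61; e = 62 − 61 = 1
x=25: ŷ = -5 + 3.3·25 = 77.5; e = 77 − 77.5 = -0.5

-0.5, 1, -1, 1, -0.5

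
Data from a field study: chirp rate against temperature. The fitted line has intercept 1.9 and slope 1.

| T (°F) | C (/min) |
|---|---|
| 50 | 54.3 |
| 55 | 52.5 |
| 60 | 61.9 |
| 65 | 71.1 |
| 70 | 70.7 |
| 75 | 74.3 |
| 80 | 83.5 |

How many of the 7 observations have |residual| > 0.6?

T=50: ŷ = 1.9 + 50 = 51.9; e = 54.3 − 51.9 = 2.4
T=55: ŷ = 1.9 + 55 = 56.9; e = 52.5 − 56.9 = -4.4
T=60: ŷ = 1.9 + 60 = 61.9; e = 61.9 − 61.9 = 0
T=65: ŷ = 1.9 + 65 = 66.9; e = 71.1 − 66.9 = 4.2
T=70: ŷ = 1.9 + 70 = 71.9; e = 70.7 − 71.9 = -1.2
T=75: ŷ = 1.9 + 75 = 76.9; e = 74.3 − 76.9 = -2.6
T=80: ŷ = 1.9 + 80 = 81.9; e = 83.5 − 81.9 = 1.6
|e| > 0.6: T=50 (|e|=2.4), T=55 (|e|=4.4), T=65 (|e|=4.2), T=70 (|e|=1.2), T=75 (|e|=2.6), T=80 (|e|=1.6) → 6

6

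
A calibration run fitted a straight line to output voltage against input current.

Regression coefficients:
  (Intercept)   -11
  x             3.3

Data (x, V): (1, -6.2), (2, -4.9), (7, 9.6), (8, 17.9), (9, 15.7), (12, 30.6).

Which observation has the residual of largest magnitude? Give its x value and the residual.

x=1: V̂ = -11 + 3.3·1 = -7.7; r = -6.2 − (-7.7) = 1.5
x=2: V̂ = -11 + 3.3·2 = -4.4; r = -4.9 − (-4.4) = -0.5
x=7: V̂ = -11 + 3.3·7 = 12.1; r = 9.6 − 12.1 = -2.5
x=8: V̂ = -11 + 3.3·8 = 15.4; r = 17.9 − 15.4 = 2.5
x=9: V̂ = -11 + 3.3·9 = 18.7; r = 15.7 − 18.7 = -3
x=12: V̂ = -11 + 3.3·12 = 28.6; r = 30.6 − 28.6 = 2
Largest |r| is 3 at x = 9, residual -3.

x = 9, r = -3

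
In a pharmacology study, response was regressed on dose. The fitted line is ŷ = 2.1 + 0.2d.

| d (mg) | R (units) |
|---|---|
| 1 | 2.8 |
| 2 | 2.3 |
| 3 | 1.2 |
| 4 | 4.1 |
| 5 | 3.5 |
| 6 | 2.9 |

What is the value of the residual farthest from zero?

e = -1.5

d=1: ŷ = 2.1 + 0.2·1 = 2.3; e = 2.8 − 2.3 = 0.5
d=2: ŷ = 2.1 + 0.2·2 = 2.5; e = 2.3 − 2.5 = -0.2
d=3: ŷ = 2.1 + 0.2·3 = 2.7; e = 1.2 − 2.7 = -1.5
d=4: ŷ = 2.1 + 0.2·4 = 2.9; e = 4.1 − 2.9 = 1.2
d=5: ŷ = 2.1 + 0.2·5 = 3.1; e = 3.5 − 3.1 = 0.4
d=6: ŷ = 2.1 + 0.2·6 = 3.3; e = 2.9 − 3.3 = -0.4
Largest |e| is 1.5 at d = 3, residual -1.5.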